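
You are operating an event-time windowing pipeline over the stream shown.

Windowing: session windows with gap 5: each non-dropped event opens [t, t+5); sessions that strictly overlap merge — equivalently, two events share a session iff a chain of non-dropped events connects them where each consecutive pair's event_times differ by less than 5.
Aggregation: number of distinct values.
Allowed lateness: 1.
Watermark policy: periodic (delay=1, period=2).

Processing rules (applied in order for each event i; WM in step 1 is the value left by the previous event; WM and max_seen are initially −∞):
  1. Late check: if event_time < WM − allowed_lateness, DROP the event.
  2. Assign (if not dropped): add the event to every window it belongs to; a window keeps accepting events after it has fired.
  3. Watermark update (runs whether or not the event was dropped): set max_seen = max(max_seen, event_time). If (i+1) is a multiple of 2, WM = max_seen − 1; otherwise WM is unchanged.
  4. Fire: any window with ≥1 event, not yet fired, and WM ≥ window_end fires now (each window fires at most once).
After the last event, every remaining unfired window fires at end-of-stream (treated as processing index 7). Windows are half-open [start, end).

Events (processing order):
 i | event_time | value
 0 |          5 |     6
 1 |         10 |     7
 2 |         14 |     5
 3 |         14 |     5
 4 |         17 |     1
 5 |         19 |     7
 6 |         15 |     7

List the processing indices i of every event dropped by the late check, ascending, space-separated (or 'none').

6

i=0 t=5 v=6: → [5,10); WM=−∞
i=1 t=10 v=7: → [10,15); WM=9
i=2 t=14 v=5: → [10,19); WM=9
i=3 t=14 v=5: → [10,19); WM=13
i=4 t=17 v=1: → [10,22); WM=13
i=5 t=19 v=7: → [10,24); WM=18
i=6 t=15 v=7: DROP (t<18-1); WM=18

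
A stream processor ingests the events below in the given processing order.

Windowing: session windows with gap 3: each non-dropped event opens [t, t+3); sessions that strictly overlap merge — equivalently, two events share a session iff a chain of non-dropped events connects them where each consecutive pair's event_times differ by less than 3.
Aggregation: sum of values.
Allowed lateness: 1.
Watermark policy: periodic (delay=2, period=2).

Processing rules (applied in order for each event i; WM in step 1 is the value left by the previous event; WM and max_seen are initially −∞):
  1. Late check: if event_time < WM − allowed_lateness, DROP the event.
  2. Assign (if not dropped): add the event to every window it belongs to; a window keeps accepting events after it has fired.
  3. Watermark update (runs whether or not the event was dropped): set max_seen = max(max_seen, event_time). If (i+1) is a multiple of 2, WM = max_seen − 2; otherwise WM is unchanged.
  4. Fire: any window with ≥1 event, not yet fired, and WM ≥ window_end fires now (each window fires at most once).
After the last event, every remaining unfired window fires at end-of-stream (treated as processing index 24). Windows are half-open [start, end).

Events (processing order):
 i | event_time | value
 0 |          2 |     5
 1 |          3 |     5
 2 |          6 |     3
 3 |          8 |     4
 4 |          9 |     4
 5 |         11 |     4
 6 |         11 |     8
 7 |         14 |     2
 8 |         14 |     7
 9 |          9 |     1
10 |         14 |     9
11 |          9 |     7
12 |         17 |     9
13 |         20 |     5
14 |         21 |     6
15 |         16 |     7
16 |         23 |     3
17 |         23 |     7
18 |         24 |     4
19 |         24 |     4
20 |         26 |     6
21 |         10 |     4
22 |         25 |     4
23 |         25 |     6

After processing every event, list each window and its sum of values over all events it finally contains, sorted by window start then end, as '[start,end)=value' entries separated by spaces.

[2,6)=10 [6,14)=23 [14,17)=18 [17,20)=9 [20,29)=45

i=0 t=2 v=5: → [2,5); WM=−∞
i=1 t=3 v=5: → [2,6); WM=1
i=2 t=6 v=3: → [6,9); WM=1
i=3 t=8 v=4: → [6,11); WM=6
i=4 t=9 v=4: → [6,12); WM=6
i=5 t=11 v=4: → [6,14); WM=9
i=6 t=11 v=8: → [6,14); WM=9
i=7 t=14 v=2: → [14,17); WM=12
i=8 t=14 v=7: → [14,17); WM=12
i=9 t=9 v=1: DROP (t<12-1); WM=12
i=10 t=14 v=9: → [14,17); WM=12
i=11 t=9 v=7: DROP (t<12-1); WM=12
i=12 t=17 v=9: → [17,20); WM=12
i=13 t=20 v=5: → [20,23); WM=18
i=14 t=21 v=6: → [20,24); WM=18
i=15 t=16 v=7: DROP (t<18-1); WM=19
i=16 t=23 v=3: → [20,26); WM=19
i=17 t=23 v=7: → [20,26); WM=21
i=18 t=24 v=4: → [20,27); WM=21
i=19 t=24 v=4: → [20,27); WM=22
i=20 t=26 v=6: → [20,29); WM=22
i=21 t=10 v=4: DROP (t<22-1); WM=24
i=22 t=25 v=4: → [20,29); WM=24
i=23 t=25 v=6: → [20,29); WM=24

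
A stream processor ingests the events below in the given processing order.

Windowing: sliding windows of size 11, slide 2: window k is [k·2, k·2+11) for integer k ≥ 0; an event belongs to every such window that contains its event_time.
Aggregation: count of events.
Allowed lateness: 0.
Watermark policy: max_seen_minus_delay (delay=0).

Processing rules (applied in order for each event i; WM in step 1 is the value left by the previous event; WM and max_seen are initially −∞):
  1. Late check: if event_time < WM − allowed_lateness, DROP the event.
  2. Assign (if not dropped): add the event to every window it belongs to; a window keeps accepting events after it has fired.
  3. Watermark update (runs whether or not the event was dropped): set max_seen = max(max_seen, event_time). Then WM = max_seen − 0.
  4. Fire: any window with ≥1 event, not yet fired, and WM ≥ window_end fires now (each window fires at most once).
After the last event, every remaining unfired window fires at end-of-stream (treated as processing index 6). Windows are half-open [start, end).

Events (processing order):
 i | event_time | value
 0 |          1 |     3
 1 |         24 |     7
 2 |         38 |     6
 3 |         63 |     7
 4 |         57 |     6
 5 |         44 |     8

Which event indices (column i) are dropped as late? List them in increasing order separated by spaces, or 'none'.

i=0 t=1 v=3: → [0,11); WM=1
i=1 t=24 v=7: → [24,35),[22,33),[20,31),[18,29),[16,27),[14,25); WM=24; [0,11) fires=1
i=2 t=38 v=6: → [38,49),[36,47),[34,45),[32,43),[30,41),[28,39); WM=38; [14,25) fires=1 [16,27) fires=1 [18,29) fires=1 [20,31) fires=1 [22,33) fires=1 [24,35) fires=1
i=3 t=63 v=7: → [62,73),[60,71),[58,69),[56,67),[54,65); WM=63; [28,39) fires=1 [30,41) fires=1 [32,43) fires=1 [34,45) fires=1 [36,47) fires=1 [38,49) fires=1
i=4 t=57 v=6: DROP (t<63-0); WM=63
i=5 t=44 v=8: DROP (t<63-0); WM=63

4 5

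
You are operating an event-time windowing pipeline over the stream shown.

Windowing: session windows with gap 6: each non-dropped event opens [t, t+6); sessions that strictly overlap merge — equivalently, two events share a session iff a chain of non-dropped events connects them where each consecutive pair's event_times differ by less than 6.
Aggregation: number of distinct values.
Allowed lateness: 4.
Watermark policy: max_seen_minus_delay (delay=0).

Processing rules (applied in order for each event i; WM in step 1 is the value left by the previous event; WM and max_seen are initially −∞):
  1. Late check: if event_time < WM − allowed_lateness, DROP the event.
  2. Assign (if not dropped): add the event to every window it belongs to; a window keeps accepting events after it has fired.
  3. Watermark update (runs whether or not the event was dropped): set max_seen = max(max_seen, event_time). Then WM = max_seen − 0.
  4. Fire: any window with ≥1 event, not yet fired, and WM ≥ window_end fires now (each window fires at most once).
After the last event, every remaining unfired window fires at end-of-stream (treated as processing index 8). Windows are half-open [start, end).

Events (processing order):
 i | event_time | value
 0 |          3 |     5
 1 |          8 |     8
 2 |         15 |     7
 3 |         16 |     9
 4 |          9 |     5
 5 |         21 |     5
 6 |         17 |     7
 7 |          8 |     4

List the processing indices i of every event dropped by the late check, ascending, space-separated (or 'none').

i=0 t=3 v=5: → [3,9); WM=3
i=1 t=8 v=8: → [3,14); WM=8
i=2 t=15 v=7: → [15,21); WM=15
i=3 t=16 v=9: → [15,22); WM=16
i=4 t=9 v=5: DROP (t<16-4); WM=16
i=5 t=21 v=5: → [15,27); WM=21
i=6 t=17 v=7: → [15,27); WM=21
i=7 t=8 v=4: DROP (t<21-4); WM=21

4 7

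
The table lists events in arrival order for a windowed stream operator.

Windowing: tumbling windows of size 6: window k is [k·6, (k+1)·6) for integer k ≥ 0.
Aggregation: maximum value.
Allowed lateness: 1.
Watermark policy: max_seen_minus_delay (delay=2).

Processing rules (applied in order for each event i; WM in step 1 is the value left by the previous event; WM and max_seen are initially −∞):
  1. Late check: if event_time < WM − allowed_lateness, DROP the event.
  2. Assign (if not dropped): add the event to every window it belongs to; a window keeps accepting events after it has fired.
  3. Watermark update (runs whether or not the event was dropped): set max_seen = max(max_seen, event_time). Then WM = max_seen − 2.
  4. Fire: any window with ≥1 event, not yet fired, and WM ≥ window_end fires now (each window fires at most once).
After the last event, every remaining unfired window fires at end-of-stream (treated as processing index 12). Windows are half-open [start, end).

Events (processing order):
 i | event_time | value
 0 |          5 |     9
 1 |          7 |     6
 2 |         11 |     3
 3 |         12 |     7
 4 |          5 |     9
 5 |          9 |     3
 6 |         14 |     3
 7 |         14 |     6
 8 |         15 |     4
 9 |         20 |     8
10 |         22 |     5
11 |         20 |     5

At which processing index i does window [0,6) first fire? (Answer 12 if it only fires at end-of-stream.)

2

i=0 t=5 v=9: → [0,6); WM=3
i=1 t=7 v=6: → [6,12); WM=5
i=2 t=11 v=3: → [6,12); WM=9; [0,6) fires=9
i=3 t=12 v=7: → [12,18); WM=10
i=4 t=5 v=9: DROP (t<10-1); WM=10
i=5 t=9 v=3: → [6,12); WM=10
i=6 t=14 v=3: → [12,18); WM=12; [6,12) fires=6
i=7 t=14 v=6: → [12,18); WM=12
i=8 t=15 v=4: → [12,18); WM=13
i=9 t=20 v=8: → [18,24); WM=18; [12,18) fires=7
i=10 t=22 v=5: → [18,24); WM=20
i=11 t=20 v=5: → [18,24); WM=20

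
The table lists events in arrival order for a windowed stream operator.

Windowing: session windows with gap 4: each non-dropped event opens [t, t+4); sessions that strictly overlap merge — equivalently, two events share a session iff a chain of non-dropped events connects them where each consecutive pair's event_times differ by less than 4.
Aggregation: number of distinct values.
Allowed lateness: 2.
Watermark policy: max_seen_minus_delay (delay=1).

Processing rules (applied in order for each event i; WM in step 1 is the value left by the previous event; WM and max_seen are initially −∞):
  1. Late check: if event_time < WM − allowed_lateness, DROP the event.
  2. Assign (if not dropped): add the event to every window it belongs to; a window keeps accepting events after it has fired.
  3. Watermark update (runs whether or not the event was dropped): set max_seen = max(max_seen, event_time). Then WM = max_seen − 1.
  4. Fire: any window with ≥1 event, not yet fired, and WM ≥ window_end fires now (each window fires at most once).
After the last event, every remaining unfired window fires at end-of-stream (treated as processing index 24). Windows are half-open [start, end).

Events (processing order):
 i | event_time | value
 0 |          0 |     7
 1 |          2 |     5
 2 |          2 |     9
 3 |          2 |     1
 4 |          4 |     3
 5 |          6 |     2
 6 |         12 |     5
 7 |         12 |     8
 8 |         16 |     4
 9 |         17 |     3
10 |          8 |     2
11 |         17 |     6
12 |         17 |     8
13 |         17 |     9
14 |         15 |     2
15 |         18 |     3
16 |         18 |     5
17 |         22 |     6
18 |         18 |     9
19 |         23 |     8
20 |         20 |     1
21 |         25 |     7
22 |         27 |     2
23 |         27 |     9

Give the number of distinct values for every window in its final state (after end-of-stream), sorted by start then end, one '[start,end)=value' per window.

[0,10)=6 [12,31)=9

i=0 t=0 v=7: → [0,4); WM=-1
i=1 t=2 v=5: → [0,6); WM=1
i=2 t=2 v=9: → [0,6); WM=1
i=3 t=2 v=1: → [0,6); WM=1
i=4 t=4 v=3: → [0,8); WM=3
i=5 t=6 v=2: → [0,10); WM=5
i=6 t=12 v=5: → [12,16); WM=11
i=7 t=12 v=8: → [12,16); WM=11
i=8 t=16 v=4: → [16,20); WM=15
i=9 t=17 v=3: → [16,21); WM=16
i=10 t=8 v=2: DROP (t<16-2); WM=16
i=11 t=17 v=6: → [16,21); WM=16
i=12 t=17 v=8: → [16,21); WM=16
i=13 t=17 v=9: → [16,21); WM=16
i=14 t=15 v=2: → [12,21); WM=16
i=15 t=18 v=3: → [12,22); WM=17
i=16 t=18 v=5: → [12,22); WM=17
i=17 t=22 v=6: → [22,26); WM=21
i=18 t=18 v=9: DROP (t<21-2); WM=21
i=19 t=23 v=8: → [22,27); WM=22
i=20 t=20 v=1: → [12,27); WM=22
i=21 t=25 v=7: → [12,29); WM=24
i=22 t=27 v=2: → [12,31); WM=26
i=23 t=27 v=9: → [12,31); WM=26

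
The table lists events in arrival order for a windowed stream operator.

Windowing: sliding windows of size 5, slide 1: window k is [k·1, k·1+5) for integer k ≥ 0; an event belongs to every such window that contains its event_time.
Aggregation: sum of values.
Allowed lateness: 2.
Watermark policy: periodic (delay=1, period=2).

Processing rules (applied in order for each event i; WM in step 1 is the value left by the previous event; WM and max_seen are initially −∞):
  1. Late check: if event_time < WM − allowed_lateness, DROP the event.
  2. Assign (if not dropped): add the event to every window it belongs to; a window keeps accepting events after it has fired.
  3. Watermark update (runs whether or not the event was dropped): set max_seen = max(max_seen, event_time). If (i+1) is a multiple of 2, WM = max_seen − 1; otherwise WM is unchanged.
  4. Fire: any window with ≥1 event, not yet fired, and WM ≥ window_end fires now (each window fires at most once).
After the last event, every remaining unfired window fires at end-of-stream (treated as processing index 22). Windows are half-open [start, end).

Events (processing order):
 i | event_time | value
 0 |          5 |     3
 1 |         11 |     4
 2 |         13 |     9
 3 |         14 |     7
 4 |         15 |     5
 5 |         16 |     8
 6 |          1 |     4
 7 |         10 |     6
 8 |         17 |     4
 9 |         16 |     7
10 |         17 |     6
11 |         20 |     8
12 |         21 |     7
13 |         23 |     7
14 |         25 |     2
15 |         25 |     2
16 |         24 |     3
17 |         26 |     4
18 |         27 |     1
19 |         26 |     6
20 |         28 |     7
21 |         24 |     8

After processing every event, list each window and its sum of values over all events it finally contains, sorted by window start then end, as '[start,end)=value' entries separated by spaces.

i=0 t=5 v=3: → [5,10),[4,9),[3,8),[2,7),[1,6); WM=−∞
i=1 t=11 v=4: → [11,16),[10,15),[9,14),[8,13),[7,12); WM=10; [1,6) fires=3 [2,7) fires=3 [3,8) fires=3 [4,9) fires=3 [5,10) fires=3
i=2 t=13 v=9: → [13,18),[12,17),[11,16),[10,15),[9,14); WM=10
i=3 t=14 v=7: → [14,19),[13,18),[12,17),[11,16),[10,15); WM=13; [7,12) fires=4 [8,13) fires=4
i=4 t=15 v=5: → [15,20),[14,19),[13,18),[12,17),[11,16); WM=13
i=5 t=16 v=8: → [16,21),[15,20),[14,19),[13,18),[12,17); WM=15; [9,14) fires=13 [10,15) fires=20
i=6 t=1 v=4: DROP (t<15-2); WM=15
i=7 t=10 v=6: DROP (t<15-2); WM=15
i=8 t=17 v=4: → [17,22),[16,21),[15,20),[14,19),[13,18); WM=15
i=9 t=16 v=7: → [16,21),[15,20),[14,19),[13,18),[12,17); WM=16; [11,16) fires=25
i=10 t=17 v=6: → [17,22),[16,21),[15,20),[14,19),[13,18); WM=16
i=11 t=20 v=8: → [20,25),[19,24),[18,23),[17,22),[16,21); WM=19; [12,17) fires=36 [13,18) fires=46 [14,19) fires=37
i=12 t=21 v=7: → [21,26),[20,25),[19,24),[18,23),[17,22); WM=19
i=13 t=23 v=7: → [23,28),[22,27),[21,26),[20,25),[19,24); WM=22; [15,20) fires=30 [16,21) fires=33 [17,22) fires=25
i=14 t=25 v=2: → [25,30),[24,29),[23,28),[22,27),[21,26); WM=22
i=15 t=25 v=2: → [25,30),[24,29),[23,28),[22,27),[21,26); WM=24; [18,23) fires=15 [19,24) fires=22
i=16 t=24 v=3: → [24,29),[23,28),[22,27),[21,26),[20,25); WM=24
i=17 t=26 v=4: → [26,31),[25,30),[24,29),[23,28),[22,27); WM=25; [20,25) fires=25
i=18 t=27 v=1: → [27,32),[26,31),[25,30),[24,29),[23,28); WM=25
i=19 t=26 v=6: → [26,31),[25,30),[24,29),[23,28),[22,27); WM=26; [21,26) fires=21
i=20 t=28 v=7: → [28,33),[27,32),[26,31),[25,30),[24,29); WM=26
i=21 t=24 v=8: → [24,29),[23,28),[22,27),[21,26),[20,25); WM=27; [22,27) fires=32

[1,6)=3 [2,7)=3 [3,8)=3 [4,9)=3 [5,10)=3 [7,12)=4 [8,13)=4 [9,14)=13 [10,15)=20 [11,16)=25 [12,17)=36 [13,18)=46 [14,19)=37 [15,20)=30 [16,21)=33 [17,22)=25 [18,23)=15 [19,24)=22 [20,25)=33 [21,26)=29 [22,27)=32 [23,28)=33 [24,29)=33 [25,30)=22 [26,31)=18 [27,32)=8 [28,33)=7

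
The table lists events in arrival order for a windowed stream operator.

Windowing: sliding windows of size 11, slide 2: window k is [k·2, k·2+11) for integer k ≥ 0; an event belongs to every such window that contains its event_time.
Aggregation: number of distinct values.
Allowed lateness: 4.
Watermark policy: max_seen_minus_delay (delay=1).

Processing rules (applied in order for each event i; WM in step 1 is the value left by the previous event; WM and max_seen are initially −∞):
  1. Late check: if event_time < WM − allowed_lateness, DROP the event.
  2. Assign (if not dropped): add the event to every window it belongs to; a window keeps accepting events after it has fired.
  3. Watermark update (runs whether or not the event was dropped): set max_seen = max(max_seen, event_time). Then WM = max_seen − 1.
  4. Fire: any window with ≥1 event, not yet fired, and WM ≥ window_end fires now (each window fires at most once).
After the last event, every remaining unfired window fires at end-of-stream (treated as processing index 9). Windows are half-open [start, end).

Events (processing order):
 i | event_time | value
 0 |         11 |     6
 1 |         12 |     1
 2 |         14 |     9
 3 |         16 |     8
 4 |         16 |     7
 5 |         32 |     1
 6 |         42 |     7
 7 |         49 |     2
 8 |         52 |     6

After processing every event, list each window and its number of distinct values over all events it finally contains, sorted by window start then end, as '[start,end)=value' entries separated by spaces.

i=0 t=11 v=6: → [10,21),[8,19),[6,17),[4,15),[2,13); WM=10
i=1 t=12 v=1: → [12,23),[10,21),[8,19),[6,17),[4,15),[2,13); WM=11
i=2 t=14 v=9: → [14,25),[12,23),[10,21),[8,19),[6,17),[4,15); WM=13; [2,13) fires=2
i=3 t=16 v=8: → [16,27),[14,25),[12,23),[10,21),[8,19),[6,17); WM=15; [4,15) fires=3
i=4 t=16 v=7: → [16,27),[14,25),[12,23),[10,21),[8,19),[6,17); WM=15
i=5 t=32 v=1: → [32,43),[30,41),[28,39),[26,37),[24,35),[22,33); WM=31; [6,17) fires=5 [8,19) fires=5 [10,21) fires=5 [12,23) fires=4 [14,25) fires=3 [16,27) fires=2
i=6 t=42 v=7: → [42,53),[40,51),[38,49),[36,47),[34,45),[32,43); WM=41; [22,33) fires=1 [24,35) fires=1 [26,37) fires=1 [28,39) fires=1 [30,41) fires=1
i=7 t=49 v=2: → [48,59),[46,57),[44,55),[42,53),[40,51); WM=48; [32,43) fires=2 [34,45) fires=1 [36,47) fires=1
i=8 t=52 v=6: → [52,63),[50,61),[48,59),[46,57),[44,55),[42,53); WM=51; [38,49) fires=1 [40,51) fires=2

[2,13)=2 [4,15)=3 [6,17)=5 [8,19)=5 [10,21)=5 [12,23)=4 [14,25)=3 [16,27)=2 [22,33)=1 [24,35)=1 [26,37)=1 [28,39)=1 [30,41)=1 [32,43)=2 [34,45)=1 [36,47)=1 [38,49)=1 [40,51)=2 [42,53)=3 [44,55)=2 [46,57)=2 [48,59)=2 [50,61)=1 [52,63)=1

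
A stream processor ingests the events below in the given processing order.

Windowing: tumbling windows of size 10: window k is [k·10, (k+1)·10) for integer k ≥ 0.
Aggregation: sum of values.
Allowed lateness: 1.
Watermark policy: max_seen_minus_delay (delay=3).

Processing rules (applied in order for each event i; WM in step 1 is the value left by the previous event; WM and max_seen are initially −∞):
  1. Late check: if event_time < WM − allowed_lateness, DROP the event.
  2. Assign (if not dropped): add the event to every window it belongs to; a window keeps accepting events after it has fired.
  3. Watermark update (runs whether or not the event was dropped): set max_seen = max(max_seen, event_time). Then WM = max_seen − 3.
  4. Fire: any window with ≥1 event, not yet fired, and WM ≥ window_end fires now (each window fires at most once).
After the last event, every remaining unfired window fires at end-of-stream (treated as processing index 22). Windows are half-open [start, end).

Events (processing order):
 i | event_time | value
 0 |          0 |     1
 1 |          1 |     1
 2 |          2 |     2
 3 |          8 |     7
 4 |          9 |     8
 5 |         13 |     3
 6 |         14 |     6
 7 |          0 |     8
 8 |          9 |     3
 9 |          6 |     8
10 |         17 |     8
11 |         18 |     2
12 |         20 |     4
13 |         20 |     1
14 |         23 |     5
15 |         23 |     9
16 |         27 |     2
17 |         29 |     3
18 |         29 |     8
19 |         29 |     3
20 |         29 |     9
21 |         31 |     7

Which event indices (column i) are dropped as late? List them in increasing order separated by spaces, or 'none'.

7 8 9

i=0 t=0 v=1: → [0,10); WM=-3
i=1 t=1 v=1: → [0,10); WM=-2
i=2 t=2 v=2: → [0,10); WM=-1
i=3 t=8 v=7: → [0,10); WM=5
i=4 t=9 v=8: → [0,10); WM=6
i=5 t=13 v=3: → [10,20); WM=10; [0,10) fires=19
i=6 t=14 v=6: → [10,20); WM=11
i=7 t=0 v=8: DROP (t<11-1); WM=11
i=8 t=9 v=3: DROP (t<11-1); WM=11
i=9 t=6 v=8: DROP (t<11-1); WM=11
i=10 t=17 v=8: → [10,20); WM=14
i=11 t=18 v=2: → [10,20); WM=15
i=12 t=20 v=4: → [20,30); WM=17
i=13 t=20 v=1: → [20,30); WM=17
i=14 t=23 v=5: → [20,30); WM=20; [10,20) fires=19
i=15 t=23 v=9: → [20,30); WM=20
i=16 t=27 v=2: → [20,30); WM=24
i=17 t=29 v=3: → [20,30); WM=26
i=18 t=29 v=8: → [20,30); WM=26
i=19 t=29 v=3: → [20,30); WM=26
i=20 t=29 v=9: → [20,30); WM=26
i=21 t=31 v=7: → [30,40); WM=28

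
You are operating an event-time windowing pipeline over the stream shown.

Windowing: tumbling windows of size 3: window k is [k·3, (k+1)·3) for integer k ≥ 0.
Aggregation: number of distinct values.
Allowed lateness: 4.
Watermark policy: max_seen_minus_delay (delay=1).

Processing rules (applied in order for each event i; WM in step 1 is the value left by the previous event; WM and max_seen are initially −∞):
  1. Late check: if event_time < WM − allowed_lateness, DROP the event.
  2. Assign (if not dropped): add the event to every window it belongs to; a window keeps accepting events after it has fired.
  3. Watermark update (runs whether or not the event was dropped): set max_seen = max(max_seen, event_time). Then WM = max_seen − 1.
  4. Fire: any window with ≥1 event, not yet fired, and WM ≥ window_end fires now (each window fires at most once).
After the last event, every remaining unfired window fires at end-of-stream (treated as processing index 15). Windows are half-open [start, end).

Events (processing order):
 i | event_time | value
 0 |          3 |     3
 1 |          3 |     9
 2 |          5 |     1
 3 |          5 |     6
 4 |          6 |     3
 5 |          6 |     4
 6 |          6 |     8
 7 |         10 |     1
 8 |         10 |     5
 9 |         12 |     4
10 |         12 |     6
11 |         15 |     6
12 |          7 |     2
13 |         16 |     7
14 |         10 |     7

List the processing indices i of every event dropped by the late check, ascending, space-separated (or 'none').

12 14

i=0 t=3 v=3: → [3,6); WM=2
i=1 t=3 v=9: → [3,6); WM=2
i=2 t=5 v=1: → [3,6); WM=4
i=3 t=5 v=6: → [3,6); WM=4
i=4 t=6 v=3: → [6,9); WM=5
i=5 t=6 v=4: → [6,9); WM=5
i=6 t=6 v=8: → [6,9); WM=5
i=7 t=10 v=1: → [9,12); WM=9; [3,6) fires=4 [6,9) fires=3
i=8 t=10 v=5: → [9,12); WM=9
i=9 t=12 v=4: → [12,15); WM=11
i=10 t=12 v=6: → [12,15); WM=11
i=11 t=15 v=6: → [15,18); WM=14; [9,12) fires=2
i=12 t=7 v=2: DROP (t<14-4); WM=14
i=13 t=16 v=7: → [15,18); WM=15; [12,15) fires=2
i=14 t=10 v=7: DROP (t<15-4); WM=15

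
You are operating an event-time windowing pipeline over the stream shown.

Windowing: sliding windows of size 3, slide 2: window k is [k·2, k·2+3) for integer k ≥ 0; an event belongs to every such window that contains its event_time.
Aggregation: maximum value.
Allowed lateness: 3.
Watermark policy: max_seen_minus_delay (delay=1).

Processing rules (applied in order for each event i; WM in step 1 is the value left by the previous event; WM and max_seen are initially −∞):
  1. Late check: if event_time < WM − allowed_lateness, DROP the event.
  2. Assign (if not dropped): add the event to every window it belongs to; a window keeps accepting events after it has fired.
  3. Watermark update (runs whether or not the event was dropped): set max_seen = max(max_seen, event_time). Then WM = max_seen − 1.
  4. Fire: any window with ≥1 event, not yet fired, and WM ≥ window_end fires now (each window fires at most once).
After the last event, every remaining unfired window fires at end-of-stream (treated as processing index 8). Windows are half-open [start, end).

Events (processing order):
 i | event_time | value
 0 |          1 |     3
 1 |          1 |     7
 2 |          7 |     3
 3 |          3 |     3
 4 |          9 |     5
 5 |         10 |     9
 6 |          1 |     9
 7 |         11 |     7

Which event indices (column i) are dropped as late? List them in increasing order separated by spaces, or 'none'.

6

i=0 t=1 v=3: → [0,3); WM=0
i=1 t=1 v=7: → [0,3); WM=0
i=2 t=7 v=3: → [6,9); WM=6; [0,3) fires=7
i=3 t=3 v=3: → [2,5); WM=6; [2,5) fires=3
i=4 t=9 v=5: → [8,11); WM=8
i=5 t=10 v=9: → [10,13),[8,11); WM=9; [6,9) fires=3
i=6 t=1 v=9: DROP (t<9-3); WM=9
i=7 t=11 v=7: → [10,13); WM=10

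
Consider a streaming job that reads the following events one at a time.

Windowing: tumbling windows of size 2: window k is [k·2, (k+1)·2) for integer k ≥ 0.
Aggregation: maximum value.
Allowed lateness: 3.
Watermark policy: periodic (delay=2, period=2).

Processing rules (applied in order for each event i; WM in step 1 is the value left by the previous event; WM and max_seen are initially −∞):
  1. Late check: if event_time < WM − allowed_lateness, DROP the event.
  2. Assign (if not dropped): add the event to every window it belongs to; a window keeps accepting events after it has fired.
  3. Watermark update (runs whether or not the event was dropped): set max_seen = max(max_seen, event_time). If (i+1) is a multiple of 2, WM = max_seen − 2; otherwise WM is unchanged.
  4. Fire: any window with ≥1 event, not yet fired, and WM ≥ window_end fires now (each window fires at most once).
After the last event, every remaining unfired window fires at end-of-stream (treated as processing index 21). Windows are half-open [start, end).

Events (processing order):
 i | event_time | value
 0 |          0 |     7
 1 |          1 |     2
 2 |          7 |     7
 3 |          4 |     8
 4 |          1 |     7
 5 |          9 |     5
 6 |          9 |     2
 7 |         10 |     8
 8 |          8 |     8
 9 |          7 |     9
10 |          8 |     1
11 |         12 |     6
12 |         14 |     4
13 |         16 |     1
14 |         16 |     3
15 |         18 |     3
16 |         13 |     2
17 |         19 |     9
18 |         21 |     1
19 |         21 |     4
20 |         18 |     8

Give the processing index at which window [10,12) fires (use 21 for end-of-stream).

13

i=0 t=0 v=7: → [0,2); WM=−∞
i=1 t=1 v=2: → [0,2); WM=-1
i=2 t=7 v=7: → [6,8); WM=-1
i=3 t=4 v=8: → [4,6); WM=5; [0,2) fires=7
i=4 t=1 v=7: DROP (t<5-3); WM=5
i=5 t=9 v=5: → [8,10); WM=7; [4,6) fires=8
i=6 t=9 v=2: → [8,10); WM=7
i=7 t=10 v=8: → [10,12); WM=8; [6,8) fires=7
i=8 t=8 v=8: → [8,10); WM=8
i=9 t=7 v=9: → [6,8); WM=8
i=10 t=8 v=1: → [8,10); WM=8
i=11 t=12 v=6: → [12,14); WM=10; [8,10) fires=8
i=12 t=14 v=4: → [14,16); WM=10
i=13 t=16 v=1: → [16,18); WM=14; [10,12) fires=8 [12,14) fires=6
i=14 t=16 v=3: → [16,18); WM=14
i=15 t=18 v=3: → [18,20); WM=16; [14,16) fires=4
i=16 t=13 v=2: → [12,14); WM=16
i=17 t=19 v=9: → [18,20); WM=17
i=18 t=21 v=1: → [20,22); WM=17
i=19 t=21 v=4: → [20,22); WM=19; [16,18) fires=3
i=20 t=18 v=8: → [18,20); WM=19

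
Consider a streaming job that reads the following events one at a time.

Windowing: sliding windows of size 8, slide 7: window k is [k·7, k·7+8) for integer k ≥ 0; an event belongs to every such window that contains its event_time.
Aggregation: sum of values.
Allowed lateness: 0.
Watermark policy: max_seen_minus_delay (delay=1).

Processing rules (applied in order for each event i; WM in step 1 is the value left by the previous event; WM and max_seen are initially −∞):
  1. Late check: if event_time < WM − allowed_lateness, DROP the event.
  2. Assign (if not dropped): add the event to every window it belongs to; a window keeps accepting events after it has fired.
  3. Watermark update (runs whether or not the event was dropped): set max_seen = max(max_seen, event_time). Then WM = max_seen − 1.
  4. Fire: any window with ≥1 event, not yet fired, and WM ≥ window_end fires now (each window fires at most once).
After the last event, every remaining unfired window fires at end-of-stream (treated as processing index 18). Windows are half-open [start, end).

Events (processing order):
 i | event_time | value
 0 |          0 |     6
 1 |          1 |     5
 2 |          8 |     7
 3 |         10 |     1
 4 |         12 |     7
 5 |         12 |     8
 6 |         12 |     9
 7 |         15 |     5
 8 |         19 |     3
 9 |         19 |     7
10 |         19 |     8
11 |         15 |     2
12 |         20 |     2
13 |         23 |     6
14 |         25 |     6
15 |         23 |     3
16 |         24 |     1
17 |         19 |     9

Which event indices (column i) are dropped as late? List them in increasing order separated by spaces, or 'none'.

i=0 t=0 v=6: → [0,8); WM=-1
i=1 t=1 v=5: → [0,8); WM=0
i=2 t=8 v=7: → [7,15); WM=7
i=3 t=10 v=1: → [7,15); WM=9; [0,8) fires=11
i=4 t=12 v=7: → [7,15); WM=11
i=5 t=12 v=8: → [7,15); WM=11
i=6 t=12 v=9: → [7,15); WM=11
i=7 t=15 v=5: → [14,22); WM=14
i=8 t=19 v=3: → [14,22); WM=18; [7,15) fires=32
i=9 t=19 v=7: → [14,22); WM=18
i=10 t=19 v=8: → [14,22); WM=18
i=11 t=15 v=2: DROP (t<18-0); WM=18
i=12 t=20 v=2: → [14,22); WM=19
i=13 t=23 v=6: → [21,29); WM=22; [14,22) fires=25
i=14 t=25 v=6: → [21,29); WM=24
i=15 t=23 v=3: DROP (t<24-0); WM=24
i=16 t=24 v=1: → [21,29); WM=24
i=17 t=19 v=9: DROP (t<24-0); WM=24

11 15 17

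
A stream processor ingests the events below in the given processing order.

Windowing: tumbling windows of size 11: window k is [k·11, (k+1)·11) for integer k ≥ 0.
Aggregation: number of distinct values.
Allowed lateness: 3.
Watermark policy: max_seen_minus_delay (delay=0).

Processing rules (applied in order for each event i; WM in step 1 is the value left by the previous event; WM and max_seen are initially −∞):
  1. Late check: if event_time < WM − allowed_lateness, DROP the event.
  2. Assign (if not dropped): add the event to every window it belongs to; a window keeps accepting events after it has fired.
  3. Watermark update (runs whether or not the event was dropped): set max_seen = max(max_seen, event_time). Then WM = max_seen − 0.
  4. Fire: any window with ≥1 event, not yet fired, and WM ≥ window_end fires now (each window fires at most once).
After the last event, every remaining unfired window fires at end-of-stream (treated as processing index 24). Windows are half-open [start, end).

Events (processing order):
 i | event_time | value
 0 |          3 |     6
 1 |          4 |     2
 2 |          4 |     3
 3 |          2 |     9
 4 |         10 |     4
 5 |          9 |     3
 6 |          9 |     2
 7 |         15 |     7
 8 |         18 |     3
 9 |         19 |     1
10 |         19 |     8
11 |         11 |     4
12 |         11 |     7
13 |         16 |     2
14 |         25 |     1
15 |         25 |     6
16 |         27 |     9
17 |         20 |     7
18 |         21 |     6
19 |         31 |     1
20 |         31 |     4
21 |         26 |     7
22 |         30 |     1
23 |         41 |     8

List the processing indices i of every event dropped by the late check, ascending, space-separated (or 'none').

11 12 17 18 21

i=0 t=3 v=6: → [0,11); WM=3
i=1 t=4 v=2: → [0,11); WM=4
i=2 t=4 v=3: → [0,11); WM=4
i=3 t=2 v=9: → [0,11); WM=4
i=4 t=10 v=4: → [0,11); WM=10
i=5 t=9 v=3: → [0,11); WM=10
i=6 t=9 v=2: → [0,11); WM=10
i=7 t=15 v=7: → [11,22); WM=15; [0,11) fires=5
i=8 t=18 v=3: → [11,22); WM=18
i=9 t=19 v=1: → [11,22); WM=19
i=10 t=19 v=8: → [11,22); WM=19
i=11 t=11 v=4: DROP (t<19-3); WM=19
i=12 t=11 v=7: DROP (t<19-3); WM=19
i=13 t=16 v=2: → [11,22); WM=19
i=14 t=25 v=1: → [22,33); WM=25; [11,22) fires=5
i=15 t=25 v=6: → [22,33); WM=25
i=16 t=27 v=9: → [22,33); WM=27
i=17 t=20 v=7: DROP (t<27-3); WM=27
i=18 t=21 v=6: DROP (t<27-3); WM=27
i=19 t=31 v=1: → [22,33); WM=31
i=20 t=31 v=4: → [22,33); WM=31
i=21 t=26 v=7: DROP (t<31-3); WM=31
i=22 t=30 v=1: → [22,33); WM=31
i=23 t=41 v=8: → [33,44); WM=41; [22,33) fires=4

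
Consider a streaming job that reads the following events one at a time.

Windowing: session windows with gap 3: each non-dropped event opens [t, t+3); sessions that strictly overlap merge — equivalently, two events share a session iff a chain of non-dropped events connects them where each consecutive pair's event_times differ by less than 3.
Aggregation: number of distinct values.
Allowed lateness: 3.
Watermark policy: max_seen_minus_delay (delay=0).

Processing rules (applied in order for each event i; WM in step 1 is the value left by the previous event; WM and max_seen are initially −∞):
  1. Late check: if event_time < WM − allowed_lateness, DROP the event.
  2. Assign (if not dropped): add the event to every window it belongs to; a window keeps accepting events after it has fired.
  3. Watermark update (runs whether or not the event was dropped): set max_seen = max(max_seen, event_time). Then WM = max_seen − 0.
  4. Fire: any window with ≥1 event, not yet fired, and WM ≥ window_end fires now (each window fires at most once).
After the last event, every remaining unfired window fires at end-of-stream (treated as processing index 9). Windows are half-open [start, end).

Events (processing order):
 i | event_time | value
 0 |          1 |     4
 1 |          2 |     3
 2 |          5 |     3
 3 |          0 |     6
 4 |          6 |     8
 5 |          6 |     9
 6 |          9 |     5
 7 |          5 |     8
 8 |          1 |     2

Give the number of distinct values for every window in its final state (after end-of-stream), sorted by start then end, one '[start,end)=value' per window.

[1,5)=2 [5,9)=3 [9,12)=1

i=0 t=1 v=4: → [1,4); WM=1
i=1 t=2 v=3: → [1,5); WM=2
i=2 t=5 v=3: → [5,8); WM=5
i=3 t=0 v=6: DROP (t<5-3); WM=5
i=4 t=6 v=8: → [5,9); WM=6
i=5 t=6 v=9: → [5,9); WM=6
i=6 t=9 v=5: → [9,12); WM=9
i=7 t=5 v=8: DROP (t<9-3); WM=9
i=8 t=1 v=2: DROP (t<9-3); WM=9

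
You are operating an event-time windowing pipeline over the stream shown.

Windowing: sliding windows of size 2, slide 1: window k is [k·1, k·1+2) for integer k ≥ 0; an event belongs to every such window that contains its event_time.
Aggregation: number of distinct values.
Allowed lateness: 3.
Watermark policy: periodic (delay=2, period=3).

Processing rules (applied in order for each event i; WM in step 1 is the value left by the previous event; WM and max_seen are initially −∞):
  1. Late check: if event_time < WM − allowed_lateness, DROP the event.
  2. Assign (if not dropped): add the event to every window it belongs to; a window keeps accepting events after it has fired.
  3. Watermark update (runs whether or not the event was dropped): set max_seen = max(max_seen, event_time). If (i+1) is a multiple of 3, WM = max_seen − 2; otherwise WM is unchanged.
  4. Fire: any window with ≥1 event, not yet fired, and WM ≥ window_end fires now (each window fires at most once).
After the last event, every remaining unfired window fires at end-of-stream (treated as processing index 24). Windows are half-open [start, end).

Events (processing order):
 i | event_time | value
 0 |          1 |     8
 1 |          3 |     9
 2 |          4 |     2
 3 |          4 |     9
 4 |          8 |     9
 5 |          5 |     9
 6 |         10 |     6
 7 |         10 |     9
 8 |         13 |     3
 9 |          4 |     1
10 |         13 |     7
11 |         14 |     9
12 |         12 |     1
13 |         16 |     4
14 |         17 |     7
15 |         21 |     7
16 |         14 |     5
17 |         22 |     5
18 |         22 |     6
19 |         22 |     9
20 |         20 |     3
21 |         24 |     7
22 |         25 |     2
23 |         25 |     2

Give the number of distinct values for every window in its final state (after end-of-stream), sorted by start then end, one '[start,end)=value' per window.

i=0 t=1 v=8: → [1,3),[0,2); WM=−∞
i=1 t=3 v=9: → [3,5),[2,4); WM=−∞
i=2 t=4 v=2: → [4,6),[3,5); WM=2; [0,2) fires=1
i=3 t=4 v=9: → [4,6),[3,5); WM=2
i=4 t=8 v=9: → [8,10),[7,9); WM=2
i=5 t=5 v=9: → [5,7),[4,6); WM=6; [1,3) fires=1 [2,4) fires=1 [3,5) fires=2 [4,6) fires=2
i=6 t=10 v=6: → [10,12),[9,11); WM=6
i=7 t=10 v=9: → [10,12),[9,11); WM=6
i=8 t=13 v=3: → [13,15),[12,14); WM=11; [5,7) fires=1 [7,9) fires=1 [8,10) fires=1 [9,11) fires=2
i=9 t=4 v=1: DROP (t<11-3); WM=11
i=10 t=13 v=7: → [13,15),[12,14); WM=11
i=11 t=14 v=9: → [14,16),[13,15); WM=12; [10,12) fires=2
i=12 t=12 v=1: → [12,14),[11,13); WM=12
i=13 t=16 v=4: → [16,18),[15,17); WM=12
i=14 t=17 v=7: → [17,19),[16,18); WM=15; [11,13) fires=1 [12,14) fires=3 [13,15) fires=3
i=15 t=21 v=7: → [21,23),[20,22); WM=15
i=16 t=14 v=5: → [14,16),[13,15); WM=15
i=17 t=22 v=5: → [22,24),[21,23); WM=20; [14,16) fires=2 [15,17) fires=1 [16,18) fires=2 [17,19) fires=1
i=18 t=22 v=6: → [22,24),[21,23); WM=20
i=19 t=22 v=9: → [22,24),[21,23); WM=20
i=20 t=20 v=3: → [20,22),[19,21); WM=20
i=21 t=24 v=7: → [24,26),[23,25); WM=20
i=22 t=25 v=2: → [25,27),[24,26); WM=20
i=23 t=25 v=2: → [25,27),[24,26); WM=23; [19,21) fires=1 [20,22) fires=2 [21,23) fires=4

[0,2)=1 [1,3)=1 [2,4)=1 [3,5)=2 [4,6)=2 [5,7)=1 [7,9)=1 [8,10)=1 [9,11)=2 [10,12)=2 [11,13)=1 [12,14)=3 [13,15)=4 [14,16)=2 [15,17)=1 [16,18)=2 [17,19)=1 [19,21)=1 [20,22)=2 [21,23)=4 [22,24)=3 [23,25)=1 [24,26)=2 [25,27)=1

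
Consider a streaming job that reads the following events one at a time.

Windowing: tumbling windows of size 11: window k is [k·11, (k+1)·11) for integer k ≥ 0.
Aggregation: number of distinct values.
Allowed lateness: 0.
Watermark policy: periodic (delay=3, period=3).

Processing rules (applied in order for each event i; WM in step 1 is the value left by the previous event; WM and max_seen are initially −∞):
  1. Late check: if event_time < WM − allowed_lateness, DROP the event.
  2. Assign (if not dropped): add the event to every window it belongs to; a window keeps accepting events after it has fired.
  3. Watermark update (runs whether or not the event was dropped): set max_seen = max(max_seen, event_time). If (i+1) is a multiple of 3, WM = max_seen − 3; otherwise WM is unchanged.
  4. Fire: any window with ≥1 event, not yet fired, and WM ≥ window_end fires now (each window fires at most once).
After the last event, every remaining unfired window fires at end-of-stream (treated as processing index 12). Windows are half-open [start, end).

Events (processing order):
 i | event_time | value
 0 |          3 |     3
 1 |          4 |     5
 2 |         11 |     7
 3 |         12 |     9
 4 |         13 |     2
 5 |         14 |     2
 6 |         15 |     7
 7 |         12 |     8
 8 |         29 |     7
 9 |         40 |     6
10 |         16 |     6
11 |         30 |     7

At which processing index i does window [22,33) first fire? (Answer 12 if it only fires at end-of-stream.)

i=0 t=3 v=3: → [0,11); WM=−∞
i=1 t=4 v=5: → [0,11); WM=−∞
i=2 t=11 v=7: → [11,22); WM=8
i=3 t=12 v=9: → [11,22); WM=8
i=4 t=13 v=2: → [11,22); WM=8
i=5 t=14 v=2: → [11,22); WM=11; [0,11) fires=2
i=6 t=15 v=7: → [11,22); WM=11
i=7 t=12 v=8: → [11,22); WM=11
i=8 t=29 v=7: → [22,33); WM=26; [11,22) fires=4
i=9 t=40 v=6: → [33,44); WM=26
i=10 t=16 v=6: DROP (t<26-0); WM=26
i=11 t=30 v=7: → [22,33); WM=37; [22,33) fires=1

11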